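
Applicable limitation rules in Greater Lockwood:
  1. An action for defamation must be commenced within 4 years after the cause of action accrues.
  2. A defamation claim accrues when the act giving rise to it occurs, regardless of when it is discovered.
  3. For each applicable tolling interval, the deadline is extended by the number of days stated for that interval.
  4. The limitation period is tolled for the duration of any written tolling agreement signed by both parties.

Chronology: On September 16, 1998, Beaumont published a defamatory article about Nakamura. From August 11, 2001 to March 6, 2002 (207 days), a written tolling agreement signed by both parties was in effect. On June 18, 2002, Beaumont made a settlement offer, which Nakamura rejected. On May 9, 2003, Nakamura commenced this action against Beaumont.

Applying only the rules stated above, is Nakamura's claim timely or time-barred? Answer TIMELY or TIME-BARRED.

The claim accrued on September 16, 1998, when the wrongful act occurred.
4 years from September 16, 1998 is September 16, 2002.
The written tolling agreement from August 11, 2001 to March 6, 2002 tolled the period for 207 days, extending the deadline to April 11, 2003.
The other events in the timeline have no effect on the limitation period under the stated rules.
The May 9, 2003 filing falls after the April 11, 2003 deadline; the claim is time-barred.

TIME-BARRED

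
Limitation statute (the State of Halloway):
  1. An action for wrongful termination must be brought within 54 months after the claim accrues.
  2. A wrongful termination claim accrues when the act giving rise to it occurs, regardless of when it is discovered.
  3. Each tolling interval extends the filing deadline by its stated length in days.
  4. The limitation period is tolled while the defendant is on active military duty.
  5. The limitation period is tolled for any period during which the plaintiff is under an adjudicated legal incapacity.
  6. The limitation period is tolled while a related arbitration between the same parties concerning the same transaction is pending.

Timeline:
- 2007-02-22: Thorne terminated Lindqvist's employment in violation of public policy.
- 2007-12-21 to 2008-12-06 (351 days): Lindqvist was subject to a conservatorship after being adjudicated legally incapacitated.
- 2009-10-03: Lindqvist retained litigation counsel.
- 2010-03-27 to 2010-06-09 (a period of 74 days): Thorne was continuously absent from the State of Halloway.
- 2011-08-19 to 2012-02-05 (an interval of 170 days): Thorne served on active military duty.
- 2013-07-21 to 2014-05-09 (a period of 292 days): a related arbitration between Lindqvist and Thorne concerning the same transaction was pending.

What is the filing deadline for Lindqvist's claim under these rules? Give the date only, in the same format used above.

The claim accrued on 2007-02-22, the date of the act.
54 months from 2007-02-22 is 2011-08-22.
Because the plaintiff's legal incapacity ran from 2007-12-21 to 2008-12-06, the deadline is extended by 351 days to 2012-08-07.
Because the defendant's active military service ran from 2011-08-19 to 2012-02-05, the deadline is extended by 170 days to 2013-01-24.
By the time the pending related arbitration began on 2013-07-21, the limitation period had already expired on 2013-01-24; that interval cannot revive it.
Although the defendant's absence ran from 2010-03-27 to 2010-06-09, the stated rules do not make that a tolling event, so it is disregarded.
The other events in the timeline have no effect on the limitation period under the stated rules.

2013-01-24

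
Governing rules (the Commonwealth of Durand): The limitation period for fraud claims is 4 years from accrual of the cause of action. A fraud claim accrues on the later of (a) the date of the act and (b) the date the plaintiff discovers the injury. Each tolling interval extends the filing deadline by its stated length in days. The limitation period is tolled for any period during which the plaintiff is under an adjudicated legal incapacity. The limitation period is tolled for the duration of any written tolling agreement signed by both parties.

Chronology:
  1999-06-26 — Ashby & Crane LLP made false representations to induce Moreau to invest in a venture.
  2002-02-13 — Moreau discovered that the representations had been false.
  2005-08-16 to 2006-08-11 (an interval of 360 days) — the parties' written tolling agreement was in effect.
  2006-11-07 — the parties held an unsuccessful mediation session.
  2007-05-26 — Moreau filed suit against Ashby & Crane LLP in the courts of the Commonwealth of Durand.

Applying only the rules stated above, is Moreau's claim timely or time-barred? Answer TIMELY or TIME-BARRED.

TIME-BARRED

Because discovery on 2002-02-13 post-dates the 1999-06-26 act, accrual under the later-of rule falls on 2002-02-13.
The untolled deadline — 4 years after 2002-02-13 — is 2006-02-13.
The period was tolled for 360 days by the written tolling agreement (2005-08-16 to 2006-08-11), pushing the deadline to 2007-02-08.
The other events in the timeline have no effect on the limitation period under the stated rules.
The 2007-05-26 filing falls after the 2007-02-08 deadline; the claim is time-barred.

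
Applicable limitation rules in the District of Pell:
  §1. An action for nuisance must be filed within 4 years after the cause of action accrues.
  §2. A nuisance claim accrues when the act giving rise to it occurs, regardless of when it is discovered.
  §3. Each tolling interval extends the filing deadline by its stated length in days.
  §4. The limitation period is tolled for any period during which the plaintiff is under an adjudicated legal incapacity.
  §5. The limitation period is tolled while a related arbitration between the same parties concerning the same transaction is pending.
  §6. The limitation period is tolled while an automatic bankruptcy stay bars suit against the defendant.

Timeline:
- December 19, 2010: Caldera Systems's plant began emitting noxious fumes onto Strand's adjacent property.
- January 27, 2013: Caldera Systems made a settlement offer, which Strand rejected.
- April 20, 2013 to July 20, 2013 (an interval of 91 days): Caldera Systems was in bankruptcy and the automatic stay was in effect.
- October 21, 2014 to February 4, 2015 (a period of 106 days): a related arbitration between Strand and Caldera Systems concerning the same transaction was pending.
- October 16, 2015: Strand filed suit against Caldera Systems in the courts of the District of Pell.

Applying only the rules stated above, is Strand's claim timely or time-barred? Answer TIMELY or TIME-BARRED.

The claim accrued on December 19, 2010, when the wrongful act occurred.
Adding the 4 years base period to December 19, 2010 gives a deadline of December 19, 2014, before any tolling.
The automatic bankruptcy stay from April 20, 2013 to July 20, 2013 tolled the period for 91 days, extending the deadline to March 20, 2015.
Because the pending related arbitration ran from October 21, 2014 to February 4, 2015, the deadline is extended by 106 days to July 4, 2015.
The other events in the timeline have no effect on the limitation period under the stated rules.
Filing on October 16, 2015 missed the July 4, 2015 deadline — the action is time-barred.

TIME-BARRED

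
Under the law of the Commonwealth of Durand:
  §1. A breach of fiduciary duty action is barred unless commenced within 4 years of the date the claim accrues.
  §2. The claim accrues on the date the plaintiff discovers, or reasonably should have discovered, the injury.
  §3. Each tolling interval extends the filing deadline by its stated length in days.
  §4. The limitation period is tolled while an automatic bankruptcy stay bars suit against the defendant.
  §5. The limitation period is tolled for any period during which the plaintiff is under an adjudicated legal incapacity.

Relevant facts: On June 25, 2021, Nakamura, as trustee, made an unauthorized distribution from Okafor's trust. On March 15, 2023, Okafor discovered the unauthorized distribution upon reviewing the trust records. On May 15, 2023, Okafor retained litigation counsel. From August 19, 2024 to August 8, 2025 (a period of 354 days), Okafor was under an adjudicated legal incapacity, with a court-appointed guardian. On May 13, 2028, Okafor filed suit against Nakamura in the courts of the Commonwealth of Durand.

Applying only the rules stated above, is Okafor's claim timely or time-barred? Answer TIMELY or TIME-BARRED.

Under the discovery rule, the claim accrued on March 15, 2023, when Okafor discovered the injury — not on the June 25, 2021 date of the underlying act.
The untolled deadline — 4 years after March 15, 2023 — is March 15, 2027.
Because the plaintiff's legal incapacity ran from August 19, 2024 to August 8, 2025, the deadline is extended by 354 days to March 3, 2028.
Nothing else in the chronology tolls or restarts the period.
Filing on May 13, 2028 missed the March 3, 2028 deadline — the action is time-barred.

TIME-BARRED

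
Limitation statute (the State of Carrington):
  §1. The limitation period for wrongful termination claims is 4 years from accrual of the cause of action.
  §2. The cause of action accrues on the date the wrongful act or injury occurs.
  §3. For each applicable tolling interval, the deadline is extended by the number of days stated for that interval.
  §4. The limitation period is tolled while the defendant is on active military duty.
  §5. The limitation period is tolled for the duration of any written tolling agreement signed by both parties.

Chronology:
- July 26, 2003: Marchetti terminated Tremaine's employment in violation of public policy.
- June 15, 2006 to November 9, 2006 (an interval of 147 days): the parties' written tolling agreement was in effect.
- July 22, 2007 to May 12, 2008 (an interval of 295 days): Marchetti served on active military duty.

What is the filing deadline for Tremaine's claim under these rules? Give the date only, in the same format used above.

October 10, 2008

The limitation period began to run on July 26, 2003.
4 years from July 26, 2003 is July 26, 2007.
Because the written tolling agreement ran from June 15, 2006 to November 9, 2006, the deadline is extended by 147 days to December 20, 2007.
The defendant's active military service from July 22, 2007 to May 12, 2008 tolled the period for 295 days, extending the deadline to October 10, 2008.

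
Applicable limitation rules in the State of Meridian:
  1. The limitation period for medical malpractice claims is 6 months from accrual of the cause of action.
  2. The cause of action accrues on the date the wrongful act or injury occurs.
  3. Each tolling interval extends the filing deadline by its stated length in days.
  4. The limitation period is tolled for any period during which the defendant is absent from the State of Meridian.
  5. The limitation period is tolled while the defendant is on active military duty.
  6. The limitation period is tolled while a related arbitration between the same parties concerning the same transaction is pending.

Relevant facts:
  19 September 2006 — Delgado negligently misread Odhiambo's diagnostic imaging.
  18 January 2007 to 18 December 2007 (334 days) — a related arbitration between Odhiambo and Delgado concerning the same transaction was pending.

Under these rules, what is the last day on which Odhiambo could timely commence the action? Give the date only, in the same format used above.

The cause of action accrued on 19 September 2006, the date of the act.
The untolled deadline — 6 months after 19 September 2006 — is 19 March 2007.
The pending related arbitration from 18 January 2007 to 18 December 2007 tolled the period for 334 days, extending the deadline to 16 February 2008.

16 February 2008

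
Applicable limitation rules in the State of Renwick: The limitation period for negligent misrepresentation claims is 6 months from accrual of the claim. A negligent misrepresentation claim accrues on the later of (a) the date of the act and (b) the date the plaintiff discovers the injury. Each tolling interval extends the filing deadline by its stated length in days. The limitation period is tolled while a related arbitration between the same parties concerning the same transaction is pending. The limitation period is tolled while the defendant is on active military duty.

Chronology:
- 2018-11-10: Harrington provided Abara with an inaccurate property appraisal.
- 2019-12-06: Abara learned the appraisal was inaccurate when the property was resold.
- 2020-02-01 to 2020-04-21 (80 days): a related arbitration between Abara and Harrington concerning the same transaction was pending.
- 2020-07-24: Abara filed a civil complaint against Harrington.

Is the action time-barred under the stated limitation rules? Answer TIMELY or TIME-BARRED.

Because discovery on 2019-12-06 post-dates the 2018-11-10 act, accrual under the later-of rule falls on 2019-12-06.
The untolled deadline — 6 months after 2019-12-06 — is 2020-06-06.
The pending related arbitration from 2020-02-01 to 2020-04-21 tolled the period for 80 days, extending the deadline to 2020-08-25.
Abara filed on 2020-07-24, before the 2020-08-25 deadline, so the action is timely.

TIMELY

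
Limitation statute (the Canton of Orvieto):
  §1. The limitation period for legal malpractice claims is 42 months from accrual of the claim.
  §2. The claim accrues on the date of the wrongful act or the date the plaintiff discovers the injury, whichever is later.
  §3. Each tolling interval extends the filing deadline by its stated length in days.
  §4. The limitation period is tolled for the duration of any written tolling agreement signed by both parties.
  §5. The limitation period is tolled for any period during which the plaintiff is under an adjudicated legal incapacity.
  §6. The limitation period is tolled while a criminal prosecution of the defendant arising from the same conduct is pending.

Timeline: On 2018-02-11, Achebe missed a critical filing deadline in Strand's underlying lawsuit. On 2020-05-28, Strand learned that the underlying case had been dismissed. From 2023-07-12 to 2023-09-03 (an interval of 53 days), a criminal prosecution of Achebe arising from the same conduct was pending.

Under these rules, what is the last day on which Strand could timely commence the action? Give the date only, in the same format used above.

Because discovery on 2020-05-28 post-dates the 2018-02-11 act, accrual under the later-of rule falls on 2020-05-28.
Adding the 42 months base period to 2020-05-28 gives a deadline of 2023-11-28, before any tolling.
Because the pending criminal prosecution ran from 2023-07-12 to 2023-09-03, the deadline is extended by 53 days to 2024-01-20.

2024-01-20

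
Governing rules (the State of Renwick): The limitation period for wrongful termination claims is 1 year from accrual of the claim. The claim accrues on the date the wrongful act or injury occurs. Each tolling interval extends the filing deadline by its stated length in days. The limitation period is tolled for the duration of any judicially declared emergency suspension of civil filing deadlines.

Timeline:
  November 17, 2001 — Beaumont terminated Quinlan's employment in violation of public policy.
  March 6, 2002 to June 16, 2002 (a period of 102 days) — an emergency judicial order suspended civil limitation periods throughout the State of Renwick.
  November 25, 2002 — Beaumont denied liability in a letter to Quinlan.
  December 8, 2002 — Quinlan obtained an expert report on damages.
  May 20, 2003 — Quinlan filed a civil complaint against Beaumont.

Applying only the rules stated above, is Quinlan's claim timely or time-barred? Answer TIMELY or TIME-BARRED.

The claim accrued on November 17, 2001, the date of the act.
Adding the 1 year base period to November 17, 2001 gives a deadline of November 17, 2002, before any tolling.
The emergency suspension of filing deadlines from March 6, 2002 to June 16, 2002 tolled the period for 102 days, extending the deadline to February 27, 2003.
The other events in the timeline have no effect on the limitation period under the stated rules.
Filing on May 20, 2003 missed the February 27, 2003 deadline — the action is time-barred.

TIME-BARRED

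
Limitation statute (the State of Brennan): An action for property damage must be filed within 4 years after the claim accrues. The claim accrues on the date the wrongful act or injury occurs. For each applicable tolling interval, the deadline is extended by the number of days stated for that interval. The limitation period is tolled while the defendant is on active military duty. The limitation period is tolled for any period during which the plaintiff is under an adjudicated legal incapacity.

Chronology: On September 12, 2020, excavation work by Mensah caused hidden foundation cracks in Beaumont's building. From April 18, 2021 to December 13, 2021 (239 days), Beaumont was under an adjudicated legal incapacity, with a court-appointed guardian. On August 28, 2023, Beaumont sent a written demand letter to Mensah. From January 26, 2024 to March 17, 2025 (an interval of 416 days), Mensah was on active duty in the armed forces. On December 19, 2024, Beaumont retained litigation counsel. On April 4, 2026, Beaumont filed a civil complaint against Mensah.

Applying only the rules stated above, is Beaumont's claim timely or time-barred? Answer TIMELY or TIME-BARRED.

TIMELY

The claim accrued on September 12, 2020, when the wrongful act occurred.
The untolled deadline — 4 years after September 12, 2020 — is September 12, 2024.
The period was tolled for 239 days by the plaintiff's legal incapacity (April 18, 2021 to December 13, 2021), pushing the deadline to May 9, 2025.
The period was tolled for 416 days by the defendant's active military service (January 26, 2024 to March 17, 2025), pushing the deadline to June 29, 2026.
None of the other events listed affects the running of the period under the stated rules.
Filing on April 4, 2026 beat the June 29, 2026 deadline — the action is timely.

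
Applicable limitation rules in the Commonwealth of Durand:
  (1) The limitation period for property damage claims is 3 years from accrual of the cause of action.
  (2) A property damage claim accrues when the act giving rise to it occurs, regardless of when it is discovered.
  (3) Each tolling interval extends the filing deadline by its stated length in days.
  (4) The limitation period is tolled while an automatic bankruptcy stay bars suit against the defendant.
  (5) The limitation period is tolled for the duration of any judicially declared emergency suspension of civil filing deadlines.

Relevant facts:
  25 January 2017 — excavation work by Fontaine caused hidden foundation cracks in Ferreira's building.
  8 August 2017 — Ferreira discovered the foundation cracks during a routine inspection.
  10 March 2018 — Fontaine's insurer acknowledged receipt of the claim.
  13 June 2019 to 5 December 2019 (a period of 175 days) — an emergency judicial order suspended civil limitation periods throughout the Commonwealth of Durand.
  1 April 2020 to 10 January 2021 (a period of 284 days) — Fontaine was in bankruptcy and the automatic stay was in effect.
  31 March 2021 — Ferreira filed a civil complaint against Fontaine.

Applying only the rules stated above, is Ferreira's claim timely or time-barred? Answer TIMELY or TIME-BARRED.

TIMELY

Accrual is governed by the date of the act, so the period began to run on 25 January 2017; the later discovery on 8 August 2017 is irrelevant under the stated rule.
Adding the 3 years base period to 25 January 2017 gives a deadline of 25 January 2020, before any tolling.
The emergency suspension of filing deadlines from 13 June 2019 to 5 December 2019 tolled the period for 175 days, extending the deadline to 18 July 2020.
The period was tolled for 284 days by the automatic bankruptcy stay (1 April 2020 to 10 January 2021), pushing the deadline to 28 April 2021.
The other events in the timeline have no effect on the limitation period under the stated rules.
Ferreira filed on 31 March 2021, before the 28 April 2021 deadline, so the action is timely.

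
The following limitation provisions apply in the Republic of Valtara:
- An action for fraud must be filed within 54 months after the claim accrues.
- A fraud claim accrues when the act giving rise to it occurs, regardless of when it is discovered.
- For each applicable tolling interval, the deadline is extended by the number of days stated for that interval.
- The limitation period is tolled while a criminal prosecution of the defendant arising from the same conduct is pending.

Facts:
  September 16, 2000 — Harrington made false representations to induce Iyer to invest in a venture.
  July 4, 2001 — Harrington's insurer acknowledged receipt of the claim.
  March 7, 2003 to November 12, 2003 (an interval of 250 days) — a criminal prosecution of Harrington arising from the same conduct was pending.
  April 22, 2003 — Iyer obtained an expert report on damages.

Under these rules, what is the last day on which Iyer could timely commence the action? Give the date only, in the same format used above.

November 21, 2005

The claim accrued on September 16, 2000, the date of the act.
The untolled deadline — 54 months after September 16, 2000 — is March 16, 2005.
The period was tolled for 250 days by the pending criminal prosecution (March 7, 2003 to November 12, 2003), pushing the deadline to November 21, 2005.
Nothing else in the chronology tolls or restarts the period.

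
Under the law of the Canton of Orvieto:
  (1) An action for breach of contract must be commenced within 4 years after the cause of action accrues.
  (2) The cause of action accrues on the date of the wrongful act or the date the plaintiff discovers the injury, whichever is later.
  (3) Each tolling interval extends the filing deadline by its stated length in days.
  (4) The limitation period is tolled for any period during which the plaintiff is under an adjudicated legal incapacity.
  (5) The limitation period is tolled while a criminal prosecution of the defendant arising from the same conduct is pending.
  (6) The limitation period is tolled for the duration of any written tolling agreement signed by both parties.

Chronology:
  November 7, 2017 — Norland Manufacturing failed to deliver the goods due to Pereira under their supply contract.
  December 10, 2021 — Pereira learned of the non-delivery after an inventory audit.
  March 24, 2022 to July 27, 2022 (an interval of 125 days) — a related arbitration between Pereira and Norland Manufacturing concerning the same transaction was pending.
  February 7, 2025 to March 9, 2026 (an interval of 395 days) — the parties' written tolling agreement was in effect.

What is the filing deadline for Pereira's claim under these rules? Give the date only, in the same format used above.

The claim accrued on December 10, 2021 — the later of the November 7, 2017 act and the December 10, 2021 discovery.
Adding the 4 years base period to December 10, 2021 gives a deadline of December 10, 2025, before any tolling.
The written tolling agreement from February 7, 2025 to March 9, 2026 tolled the period for 395 days, extending the deadline to January 9, 2027.
No stated provision tolls the period for a pending arbitration, so the interval from March 24, 2022 to July 27, 2022 has no effect on the deadline.

January 9, 2027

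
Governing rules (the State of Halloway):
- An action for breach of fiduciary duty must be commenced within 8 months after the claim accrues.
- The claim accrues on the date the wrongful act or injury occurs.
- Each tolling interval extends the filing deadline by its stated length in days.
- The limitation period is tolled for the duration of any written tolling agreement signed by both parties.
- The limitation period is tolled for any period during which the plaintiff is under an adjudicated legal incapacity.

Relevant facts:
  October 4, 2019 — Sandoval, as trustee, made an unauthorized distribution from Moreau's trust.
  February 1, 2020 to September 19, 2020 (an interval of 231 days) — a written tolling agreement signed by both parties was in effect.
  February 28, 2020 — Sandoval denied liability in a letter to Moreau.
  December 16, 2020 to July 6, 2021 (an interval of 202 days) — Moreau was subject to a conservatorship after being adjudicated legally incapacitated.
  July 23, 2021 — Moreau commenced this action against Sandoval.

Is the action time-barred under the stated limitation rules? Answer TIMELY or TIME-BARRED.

TIMELY

The claim accrued on October 4, 2019, when the wrongful act occurred.
The untolled deadline — 8 months after October 4, 2019 — is June 4, 2020.
Because the written tolling agreement ran from February 1, 2020 to September 19, 2020, the deadline is extended by 231 days to January 21, 2021.
The plaintiff's legal incapacity from December 16, 2020 to July 6, 2021 tolled the period for 202 days, extending the deadline to August 11, 2021.
None of the other events listed affects the running of the period under the stated rules.
Filing on July 23, 2021 beat the August 11, 2021 deadline — the action is timely.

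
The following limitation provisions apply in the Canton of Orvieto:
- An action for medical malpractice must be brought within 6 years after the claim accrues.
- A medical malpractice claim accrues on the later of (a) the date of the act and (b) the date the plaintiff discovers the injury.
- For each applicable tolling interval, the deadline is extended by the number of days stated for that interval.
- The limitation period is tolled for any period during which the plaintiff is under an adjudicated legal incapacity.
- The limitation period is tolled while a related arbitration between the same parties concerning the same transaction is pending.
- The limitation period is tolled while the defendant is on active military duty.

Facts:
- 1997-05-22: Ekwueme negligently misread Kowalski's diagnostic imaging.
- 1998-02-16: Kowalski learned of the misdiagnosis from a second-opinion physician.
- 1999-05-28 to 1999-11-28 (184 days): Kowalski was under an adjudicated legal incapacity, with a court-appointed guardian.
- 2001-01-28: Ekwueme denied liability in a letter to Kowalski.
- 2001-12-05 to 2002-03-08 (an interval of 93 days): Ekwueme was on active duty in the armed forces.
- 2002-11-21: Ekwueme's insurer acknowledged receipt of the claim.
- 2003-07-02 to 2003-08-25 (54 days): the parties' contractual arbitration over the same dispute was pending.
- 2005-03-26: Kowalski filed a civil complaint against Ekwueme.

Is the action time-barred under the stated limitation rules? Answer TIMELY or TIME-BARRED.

TIME-BARRED

Taking the later of the act (1997-05-22) and discovery (1998-02-16), the claim accrued on 1998-02-16.
6 years from 1998-02-16 is 2004-02-16.
The plaintiff's legal incapacity from 1999-05-28 to 1999-11-28 tolled the period for 184 days, extending the deadline to 2004-08-18.
The defendant's active military service from 2001-12-05 to 2002-03-08 tolled the period for 93 days, extending the deadline to 2004-11-19.
The period was tolled for 54 days by the pending related arbitration (2003-07-02 to 2003-08-25), pushing the deadline to 2005-01-12.
The other events in the timeline have no effect on the limitation period under the stated rules.
The 2005-03-26 filing falls after the 2005-01-12 deadline; the claim is time-barred.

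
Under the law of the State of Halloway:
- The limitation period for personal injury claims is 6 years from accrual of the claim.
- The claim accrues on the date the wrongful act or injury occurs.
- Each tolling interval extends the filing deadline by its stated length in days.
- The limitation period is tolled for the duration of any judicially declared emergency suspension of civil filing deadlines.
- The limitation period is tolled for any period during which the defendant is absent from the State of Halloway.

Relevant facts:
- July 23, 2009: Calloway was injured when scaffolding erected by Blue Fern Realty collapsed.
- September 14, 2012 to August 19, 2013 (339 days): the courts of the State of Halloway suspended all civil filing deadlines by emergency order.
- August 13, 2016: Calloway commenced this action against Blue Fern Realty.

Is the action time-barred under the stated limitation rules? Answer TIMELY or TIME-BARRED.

TIME-BARRED

The claim accrued on July 23, 2009, the date of the act.
6 years from July 23, 2009 is July 23, 2015.
The emergency suspension of filing deadlines from September 14, 2012 to August 19, 2013 tolled the period for 339 days, extending the deadline to June 26, 2016.
The August 13, 2016 filing falls after the June 26, 2016 deadline; the claim is time-barred.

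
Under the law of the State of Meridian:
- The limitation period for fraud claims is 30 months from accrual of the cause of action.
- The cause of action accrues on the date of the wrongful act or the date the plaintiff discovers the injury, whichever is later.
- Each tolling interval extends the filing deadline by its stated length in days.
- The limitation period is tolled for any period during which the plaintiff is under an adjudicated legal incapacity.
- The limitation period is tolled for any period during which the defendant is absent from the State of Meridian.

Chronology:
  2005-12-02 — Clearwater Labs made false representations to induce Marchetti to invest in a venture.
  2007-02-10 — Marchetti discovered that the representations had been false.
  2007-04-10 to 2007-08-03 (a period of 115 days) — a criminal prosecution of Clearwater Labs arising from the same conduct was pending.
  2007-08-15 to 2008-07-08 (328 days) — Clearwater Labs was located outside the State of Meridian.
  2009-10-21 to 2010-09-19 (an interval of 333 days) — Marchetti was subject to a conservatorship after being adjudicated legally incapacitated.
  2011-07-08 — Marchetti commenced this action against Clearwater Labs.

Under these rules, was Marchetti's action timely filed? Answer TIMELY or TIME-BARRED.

TIME-BARRED

The claim accrued on 2007-02-10 — the later of the 2005-12-02 act and the 2007-02-10 discovery.
30 months from 2007-02-10 is 2009-08-10.
The defendant's absence from the jurisdiction from 2007-08-15 to 2008-07-08 tolled the period for 328 days, extending the deadline to 2010-07-04.
Because the plaintiff's legal incapacity ran from 2009-10-21 to 2010-09-19, the deadline is extended by 333 days to 2011-06-02.
The pending criminal prosecution from 2007-04-10 to 2007-08-03 does not toll the period, because no stated rule makes a criminal prosecution a tolling event.
Filing on 2011-07-08 missed the 2011-06-02 deadline — the action is time-barred.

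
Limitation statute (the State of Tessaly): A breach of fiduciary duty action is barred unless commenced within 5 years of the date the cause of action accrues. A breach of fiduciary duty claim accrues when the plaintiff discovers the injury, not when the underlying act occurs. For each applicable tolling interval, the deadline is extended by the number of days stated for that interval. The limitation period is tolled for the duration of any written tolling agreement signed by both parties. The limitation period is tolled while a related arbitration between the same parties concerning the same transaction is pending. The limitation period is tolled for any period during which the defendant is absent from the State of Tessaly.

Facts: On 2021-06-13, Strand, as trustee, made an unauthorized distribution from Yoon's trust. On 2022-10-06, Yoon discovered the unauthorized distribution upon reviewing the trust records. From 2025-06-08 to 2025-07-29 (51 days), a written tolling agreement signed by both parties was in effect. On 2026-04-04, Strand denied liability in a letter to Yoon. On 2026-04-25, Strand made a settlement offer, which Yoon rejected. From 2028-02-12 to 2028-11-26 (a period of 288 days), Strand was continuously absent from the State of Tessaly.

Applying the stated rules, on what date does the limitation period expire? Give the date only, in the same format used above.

Accrual is tied to discovery, so the period began on 2022-10-06 rather than on 2021-06-13 when the act occurred.
5 years from 2022-10-06 is 2027-10-06.
Because the written tolling agreement ran from 2025-06-08 to 2025-07-29, the deadline is extended by 51 days to 2027-11-26.
The defendant's absence from the jurisdiction starting 2028-02-12 came too late — the period had run on 2027-11-26 — and so does not extend the deadline.
Nothing else in the chronology tolls or restarts the period.

2027-11-26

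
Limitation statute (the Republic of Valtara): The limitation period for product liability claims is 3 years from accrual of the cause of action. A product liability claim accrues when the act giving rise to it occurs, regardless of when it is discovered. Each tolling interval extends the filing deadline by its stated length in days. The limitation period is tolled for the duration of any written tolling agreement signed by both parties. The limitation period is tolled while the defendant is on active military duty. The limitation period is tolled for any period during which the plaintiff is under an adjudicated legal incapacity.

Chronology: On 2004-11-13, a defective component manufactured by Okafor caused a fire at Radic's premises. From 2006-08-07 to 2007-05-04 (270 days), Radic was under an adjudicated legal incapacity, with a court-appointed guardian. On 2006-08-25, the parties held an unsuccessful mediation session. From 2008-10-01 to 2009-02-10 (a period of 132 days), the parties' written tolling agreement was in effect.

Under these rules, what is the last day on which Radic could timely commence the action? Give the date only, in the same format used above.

The limitation period began to run on 2004-11-13.
Adding the 3 years base period to 2004-11-13 gives a deadline of 2007-11-13, before any tolling.
The plaintiff's legal incapacity from 2006-08-07 to 2007-05-04 tolled the period for 270 days, extending the deadline to 2008-08-09.
The written tolling agreement starting 2008-10-01 came too late — the period had run on 2008-08-09 — and so does not extend the deadline.
The other events in the timeline have no effect on the limitation period under the stated rules.

2008-08-09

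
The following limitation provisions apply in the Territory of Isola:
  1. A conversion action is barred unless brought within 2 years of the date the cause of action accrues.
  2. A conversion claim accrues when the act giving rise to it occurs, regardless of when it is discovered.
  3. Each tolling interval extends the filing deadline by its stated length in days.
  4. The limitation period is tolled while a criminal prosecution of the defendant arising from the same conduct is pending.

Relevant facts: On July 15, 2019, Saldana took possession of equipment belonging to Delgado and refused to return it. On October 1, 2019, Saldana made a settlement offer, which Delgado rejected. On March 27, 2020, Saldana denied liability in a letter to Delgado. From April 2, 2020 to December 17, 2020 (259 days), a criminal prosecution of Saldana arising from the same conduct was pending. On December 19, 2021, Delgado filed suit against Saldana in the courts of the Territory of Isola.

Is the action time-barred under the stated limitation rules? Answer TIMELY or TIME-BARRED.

TIMELY

The limitation period began to run on July 15, 2019.
2 years from July 15, 2019 is July 15, 2021.
The period was tolled for 259 days by the pending criminal prosecution (April 2, 2020 to December 17, 2020), pushing the deadline to March 31, 2022.
The other events in the timeline have no effect on the limitation period under the stated rules.
The December 19, 2021 filing precedes the March 31, 2022 deadline; the claim is timely.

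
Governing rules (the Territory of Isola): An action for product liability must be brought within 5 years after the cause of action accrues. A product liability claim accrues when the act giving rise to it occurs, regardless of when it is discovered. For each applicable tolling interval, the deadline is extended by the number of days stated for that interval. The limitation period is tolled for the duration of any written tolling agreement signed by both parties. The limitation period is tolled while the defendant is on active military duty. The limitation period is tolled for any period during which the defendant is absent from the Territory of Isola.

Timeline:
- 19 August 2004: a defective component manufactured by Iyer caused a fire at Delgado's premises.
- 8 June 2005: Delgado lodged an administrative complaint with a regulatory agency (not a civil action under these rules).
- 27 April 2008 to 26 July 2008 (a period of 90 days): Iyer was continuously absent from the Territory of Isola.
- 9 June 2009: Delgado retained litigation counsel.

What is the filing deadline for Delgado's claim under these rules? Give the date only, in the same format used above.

The limitation period began to run on 19 August 2004.
The untolled deadline — 5 years after 19 August 2004 — is 19 August 2009.
The period was tolled for 90 days by the defendant's absence from the jurisdiction (27 April 2008 to 26 July 2008), pushing the deadline to 17 November 2009.
Nothing else in the chronology tolls or restarts the period.

17 November 2009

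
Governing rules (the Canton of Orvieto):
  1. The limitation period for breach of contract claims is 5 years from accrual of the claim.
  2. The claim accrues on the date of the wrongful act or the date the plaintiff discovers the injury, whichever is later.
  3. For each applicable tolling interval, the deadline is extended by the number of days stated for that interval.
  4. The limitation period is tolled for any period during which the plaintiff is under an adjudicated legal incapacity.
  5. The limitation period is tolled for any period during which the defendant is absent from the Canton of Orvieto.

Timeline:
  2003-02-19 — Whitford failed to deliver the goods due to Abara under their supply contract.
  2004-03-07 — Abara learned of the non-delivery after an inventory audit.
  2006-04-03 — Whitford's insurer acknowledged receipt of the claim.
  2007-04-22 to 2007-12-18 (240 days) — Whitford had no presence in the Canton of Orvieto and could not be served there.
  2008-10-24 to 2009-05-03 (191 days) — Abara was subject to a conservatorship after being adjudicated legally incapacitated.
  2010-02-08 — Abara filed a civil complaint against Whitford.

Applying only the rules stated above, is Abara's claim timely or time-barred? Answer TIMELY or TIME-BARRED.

TIMELY

Taking the later of the act (2003-02-19) and discovery (2004-03-07), the claim accrued on 2004-03-07.
The untolled deadline — 5 years after 2004-03-07 — is 2009-03-07.
The defendant's absence from the jurisdiction from 2007-04-22 to 2007-12-18 tolled the period for 240 days, extending the deadline to 2009-11-02.
The plaintiff's legal incapacity from 2008-10-24 to 2009-05-03 tolled the period for 191 days, extending the deadline to 2010-05-12.
Nothing else in the chronology tolls or restarts the period.
Filing on 2010-02-08 beat the 2010-05-12 deadline — the action is timely.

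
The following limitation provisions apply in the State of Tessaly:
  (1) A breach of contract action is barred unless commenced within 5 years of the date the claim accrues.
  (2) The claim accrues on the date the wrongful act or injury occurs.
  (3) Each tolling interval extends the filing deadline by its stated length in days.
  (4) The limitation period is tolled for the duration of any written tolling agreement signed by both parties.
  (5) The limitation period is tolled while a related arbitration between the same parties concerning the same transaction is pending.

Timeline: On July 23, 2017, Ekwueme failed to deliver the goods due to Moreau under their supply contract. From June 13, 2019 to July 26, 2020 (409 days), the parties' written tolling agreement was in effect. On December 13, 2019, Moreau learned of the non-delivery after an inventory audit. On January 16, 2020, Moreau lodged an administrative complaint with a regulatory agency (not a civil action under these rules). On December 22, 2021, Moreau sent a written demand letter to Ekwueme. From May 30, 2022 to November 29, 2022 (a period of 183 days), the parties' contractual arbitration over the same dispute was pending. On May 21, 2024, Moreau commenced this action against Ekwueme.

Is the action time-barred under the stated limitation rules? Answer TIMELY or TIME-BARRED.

Because the rule ties accrual to occurrence, the claim accrued on July 23, 2017, not on the December 13, 2019 discovery date.
The untolled deadline — 5 years after July 23, 2017 — is July 23, 2022.
Because the written tolling agreement ran from June 13, 2019 to July 26, 2020, the deadline is extended by 409 days to September 5, 2023.
Because the pending related arbitration ran from May 30, 2022 to November 29, 2022, the deadline is extended by 183 days to March 6, 2024.
The other events in the timeline have no effect on the limitation period under the stated rules.
The May 21, 2024 filing falls after the March 6, 2024 deadline; the claim is time-barred.

TIME-BARRED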